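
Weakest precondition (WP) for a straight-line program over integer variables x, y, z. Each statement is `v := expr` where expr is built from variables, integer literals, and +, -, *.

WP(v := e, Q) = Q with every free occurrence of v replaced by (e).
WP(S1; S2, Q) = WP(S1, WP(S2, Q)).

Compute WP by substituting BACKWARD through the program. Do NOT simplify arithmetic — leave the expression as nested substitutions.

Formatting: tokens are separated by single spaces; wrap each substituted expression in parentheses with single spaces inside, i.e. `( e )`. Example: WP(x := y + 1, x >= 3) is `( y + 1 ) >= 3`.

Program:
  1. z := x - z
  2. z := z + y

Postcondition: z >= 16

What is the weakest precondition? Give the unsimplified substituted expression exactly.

Answer: ( ( x - z ) + y ) >= 16

Derivation:
post: z >= 16
stmt 2: z := z + y  -- replace 1 occurrence(s) of z with (z + y)
  => ( z + y ) >= 16
stmt 1: z := x - z  -- replace 1 occurrence(s) of z with (x - z)
  => ( ( x - z ) + y ) >= 16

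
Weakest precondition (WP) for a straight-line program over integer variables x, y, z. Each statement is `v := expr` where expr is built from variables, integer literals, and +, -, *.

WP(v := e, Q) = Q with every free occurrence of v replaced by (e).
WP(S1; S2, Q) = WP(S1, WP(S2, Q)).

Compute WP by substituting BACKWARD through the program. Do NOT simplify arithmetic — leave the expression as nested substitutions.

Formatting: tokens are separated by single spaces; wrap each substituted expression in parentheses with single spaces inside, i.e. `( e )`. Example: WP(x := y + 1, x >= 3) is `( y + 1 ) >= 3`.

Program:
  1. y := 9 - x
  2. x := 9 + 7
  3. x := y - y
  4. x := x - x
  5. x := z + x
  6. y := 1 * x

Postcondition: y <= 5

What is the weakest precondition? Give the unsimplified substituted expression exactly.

post: y <= 5
stmt 6: y := 1 * x  -- replace 1 occurrence(s) of y with (1 * x)
  => ( 1 * x ) <= 5
stmt 5: x := z + x  -- replace 1 occurrence(s) of x with (z + x)
  => ( 1 * ( z + x ) ) <= 5
stmt 4: x := x - x  -- replace 1 occurrence(s) of x with (x - x)
  => ( 1 * ( z + ( x - x ) ) ) <= 5
stmt 3: x := y - y  -- replace 2 occurrence(s) of x with (y - y)
  => ( 1 * ( z + ( ( y - y ) - ( y - y ) ) ) ) <= 5
stmt 2: x := 9 + 7  -- replace 0 occurrence(s) of x with (9 + 7)
  => ( 1 * ( z + ( ( y - y ) - ( y - y ) ) ) ) <= 5
stmt 1: y := 9 - x  -- replace 4 occurrence(s) of y with (9 - x)
  => ( 1 * ( z + ( ( ( 9 - x ) - ( 9 - x ) ) - ( ( 9 - x ) - ( 9 - x ) ) ) ) ) <= 5

Answer: ( 1 * ( z + ( ( ( 9 - x ) - ( 9 - x ) ) - ( ( 9 - x ) - ( 9 - x ) ) ) ) ) <= 5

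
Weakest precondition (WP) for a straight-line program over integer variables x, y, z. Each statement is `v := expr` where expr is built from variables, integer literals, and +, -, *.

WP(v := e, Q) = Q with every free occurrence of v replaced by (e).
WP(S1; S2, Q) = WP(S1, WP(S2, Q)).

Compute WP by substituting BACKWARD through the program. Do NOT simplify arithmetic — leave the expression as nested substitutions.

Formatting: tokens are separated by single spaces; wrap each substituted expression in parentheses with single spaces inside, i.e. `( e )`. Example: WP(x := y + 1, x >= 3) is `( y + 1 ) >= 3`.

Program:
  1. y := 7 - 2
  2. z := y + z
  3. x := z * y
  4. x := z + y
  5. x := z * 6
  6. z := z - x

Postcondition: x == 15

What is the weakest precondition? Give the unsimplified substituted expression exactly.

post: x == 15
stmt 6: z := z - x  -- replace 0 occurrence(s) of z with (z - x)
  => x == 15
stmt 5: x := z * 6  -- replace 1 occurrence(s) of x with (z * 6)
  => ( z * 6 ) == 15
stmt 4: x := z + y  -- replace 0 occurrence(s) of x with (z + y)
  => ( z * 6 ) == 15
stmt 3: x := z * y  -- replace 0 occurrence(s) of x with (z * y)
  => ( z * 6 ) == 15
stmt 2: z := y + z  -- replace 1 occurrence(s) of z with (y + z)
  => ( ( y + z ) * 6 ) == 15
stmt 1: y := 7 - 2  -- replace 1 occurrence(s) of y with (7 - 2)
  => ( ( ( 7 - 2 ) + z ) * 6 ) == 15

Answer: ( ( ( 7 - 2 ) + z ) * 6 ) == 15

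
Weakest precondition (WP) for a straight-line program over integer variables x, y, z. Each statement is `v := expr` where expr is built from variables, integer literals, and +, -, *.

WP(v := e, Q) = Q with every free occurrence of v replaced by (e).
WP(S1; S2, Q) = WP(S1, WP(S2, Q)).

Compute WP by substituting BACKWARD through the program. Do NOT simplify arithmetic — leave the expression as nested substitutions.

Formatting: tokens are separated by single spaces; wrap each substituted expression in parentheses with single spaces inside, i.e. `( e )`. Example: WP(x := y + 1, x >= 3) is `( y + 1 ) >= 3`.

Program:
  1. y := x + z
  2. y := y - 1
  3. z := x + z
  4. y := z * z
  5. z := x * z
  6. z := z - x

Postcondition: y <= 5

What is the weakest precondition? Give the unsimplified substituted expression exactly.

Answer: ( ( x + z ) * ( x + z ) ) <= 5

Derivation:
post: y <= 5
stmt 6: z := z - x  -- replace 0 occurrence(s) of z with (z - x)
  => y <= 5
stmt 5: z := x * z  -- replace 0 occurrence(s) of z with (x * z)
  => y <= 5
stmt 4: y := z * z  -- replace 1 occurrence(s) of y with (z * z)
  => ( z * z ) <= 5
stmt 3: z := x + z  -- replace 2 occurrence(s) of z with (x + z)
  => ( ( x + z ) * ( x + z ) ) <= 5
stmt 2: y := y - 1  -- replace 0 occurrence(s) of y with (y - 1)
  => ( ( x + z ) * ( x + z ) ) <= 5
stmt 1: y := x + z  -- replace 0 occurrence(s) of y with (x + z)
  => ( ( x + z ) * ( x + z ) ) <= 5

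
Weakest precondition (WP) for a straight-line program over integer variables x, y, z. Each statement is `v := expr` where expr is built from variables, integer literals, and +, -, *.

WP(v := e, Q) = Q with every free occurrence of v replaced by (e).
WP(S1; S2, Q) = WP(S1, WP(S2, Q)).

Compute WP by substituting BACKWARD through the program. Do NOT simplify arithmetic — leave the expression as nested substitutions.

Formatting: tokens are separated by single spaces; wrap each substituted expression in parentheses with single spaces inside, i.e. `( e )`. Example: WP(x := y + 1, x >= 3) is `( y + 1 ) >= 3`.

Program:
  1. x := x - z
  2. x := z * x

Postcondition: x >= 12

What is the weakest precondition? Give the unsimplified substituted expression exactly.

post: x >= 12
stmt 2: x := z * x  -- replace 1 occurrence(s) of x with (z * x)
  => ( z * x ) >= 12
stmt 1: x := x - z  -- replace 1 occurrence(s) of x with (x - z)
  => ( z * ( x - z ) ) >= 12

Answer: ( z * ( x - z ) ) >= 12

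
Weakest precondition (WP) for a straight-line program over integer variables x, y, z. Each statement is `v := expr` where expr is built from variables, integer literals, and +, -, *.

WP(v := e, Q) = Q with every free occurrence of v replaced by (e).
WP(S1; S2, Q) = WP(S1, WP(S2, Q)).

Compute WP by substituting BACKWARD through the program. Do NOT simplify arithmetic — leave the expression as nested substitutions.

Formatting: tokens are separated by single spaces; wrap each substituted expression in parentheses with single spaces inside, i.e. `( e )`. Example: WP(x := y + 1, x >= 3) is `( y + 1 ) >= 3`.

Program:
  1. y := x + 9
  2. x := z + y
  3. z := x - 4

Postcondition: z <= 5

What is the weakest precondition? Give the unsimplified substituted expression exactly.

Answer: ( ( z + ( x + 9 ) ) - 4 ) <= 5

Derivation:
post: z <= 5
stmt 3: z := x - 4  -- replace 1 occurrence(s) of z with (x - 4)
  => ( x - 4 ) <= 5
stmt 2: x := z + y  -- replace 1 occurrence(s) of x with (z + y)
  => ( ( z + y ) - 4 ) <= 5
stmt 1: y := x + 9  -- replace 1 occurrence(s) of y with (x + 9)
  => ( ( z + ( x + 9 ) ) - 4 ) <= 5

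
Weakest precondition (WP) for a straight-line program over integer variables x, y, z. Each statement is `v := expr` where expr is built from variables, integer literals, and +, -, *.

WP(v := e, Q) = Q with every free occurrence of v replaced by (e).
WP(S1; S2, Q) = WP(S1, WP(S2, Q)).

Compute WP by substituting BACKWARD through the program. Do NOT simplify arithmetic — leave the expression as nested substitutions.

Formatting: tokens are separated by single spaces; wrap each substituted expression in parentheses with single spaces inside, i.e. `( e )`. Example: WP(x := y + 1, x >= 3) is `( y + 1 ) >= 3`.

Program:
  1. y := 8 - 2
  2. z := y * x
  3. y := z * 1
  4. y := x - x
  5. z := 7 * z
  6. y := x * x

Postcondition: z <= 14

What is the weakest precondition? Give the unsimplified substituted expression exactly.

Answer: ( 7 * ( ( 8 - 2 ) * x ) ) <= 14

Derivation:
post: z <= 14
stmt 6: y := x * x  -- replace 0 occurrence(s) of y with (x * x)
  => z <= 14
stmt 5: z := 7 * z  -- replace 1 occurrence(s) of z with (7 * z)
  => ( 7 * z ) <= 14
stmt 4: y := x - x  -- replace 0 occurrence(s) of y with (x - x)
  => ( 7 * z ) <= 14
stmt 3: y := z * 1  -- replace 0 occurrence(s) of y with (z * 1)
  => ( 7 * z ) <= 14
stmt 2: z := y * x  -- replace 1 occurrence(s) of z with (y * x)
  => ( 7 * ( y * x ) ) <= 14
stmt 1: y := 8 - 2  -- replace 1 occurrence(s) of y with (8 - 2)
  => ( 7 * ( ( 8 - 2 ) * x ) ) <= 14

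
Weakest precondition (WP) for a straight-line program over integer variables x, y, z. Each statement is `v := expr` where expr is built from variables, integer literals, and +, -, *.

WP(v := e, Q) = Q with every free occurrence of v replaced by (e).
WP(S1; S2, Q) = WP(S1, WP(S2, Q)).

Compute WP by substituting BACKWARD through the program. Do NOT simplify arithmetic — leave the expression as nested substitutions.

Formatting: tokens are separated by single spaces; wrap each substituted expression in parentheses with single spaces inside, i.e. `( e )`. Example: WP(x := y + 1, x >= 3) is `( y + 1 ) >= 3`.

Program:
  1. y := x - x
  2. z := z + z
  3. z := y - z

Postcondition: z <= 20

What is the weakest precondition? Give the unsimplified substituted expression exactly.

Answer: ( ( x - x ) - ( z + z ) ) <= 20

Derivation:
post: z <= 20
stmt 3: z := y - z  -- replace 1 occurrence(s) of z with (y - z)
  => ( y - z ) <= 20
stmt 2: z := z + z  -- replace 1 occurrence(s) of z with (z + z)
  => ( y - ( z + z ) ) <= 20
stmt 1: y := x - x  -- replace 1 occurrence(s) of y with (x - x)
  => ( ( x - x ) - ( z + z ) ) <= 20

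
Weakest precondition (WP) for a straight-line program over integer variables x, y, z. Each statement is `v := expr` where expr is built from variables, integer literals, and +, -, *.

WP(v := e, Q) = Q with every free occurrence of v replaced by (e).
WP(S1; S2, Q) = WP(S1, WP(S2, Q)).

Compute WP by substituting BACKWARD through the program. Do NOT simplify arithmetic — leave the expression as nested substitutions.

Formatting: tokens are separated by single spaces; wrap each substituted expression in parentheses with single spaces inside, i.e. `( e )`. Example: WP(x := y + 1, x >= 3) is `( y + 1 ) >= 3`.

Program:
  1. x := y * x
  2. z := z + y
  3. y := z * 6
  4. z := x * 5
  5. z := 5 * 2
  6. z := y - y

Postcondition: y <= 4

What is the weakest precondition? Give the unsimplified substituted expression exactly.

Answer: ( ( z + y ) * 6 ) <= 4

Derivation:
post: y <= 4
stmt 6: z := y - y  -- replace 0 occurrence(s) of z with (y - y)
  => y <= 4
stmt 5: z := 5 * 2  -- replace 0 occurrence(s) of z with (5 * 2)
  => y <= 4
stmt 4: z := x * 5  -- replace 0 occurrence(s) of z with (x * 5)
  => y <= 4
stmt 3: y := z * 6  -- replace 1 occurrence(s) of y with (z * 6)
  => ( z * 6 ) <= 4
stmt 2: z := z + y  -- replace 1 occurrence(s) of z with (z + y)
  => ( ( z + y ) * 6 ) <= 4
stmt 1: x := y * x  -- replace 0 occurrence(s) of x with (y * x)
  => ( ( z + y ) * 6 ) <= 4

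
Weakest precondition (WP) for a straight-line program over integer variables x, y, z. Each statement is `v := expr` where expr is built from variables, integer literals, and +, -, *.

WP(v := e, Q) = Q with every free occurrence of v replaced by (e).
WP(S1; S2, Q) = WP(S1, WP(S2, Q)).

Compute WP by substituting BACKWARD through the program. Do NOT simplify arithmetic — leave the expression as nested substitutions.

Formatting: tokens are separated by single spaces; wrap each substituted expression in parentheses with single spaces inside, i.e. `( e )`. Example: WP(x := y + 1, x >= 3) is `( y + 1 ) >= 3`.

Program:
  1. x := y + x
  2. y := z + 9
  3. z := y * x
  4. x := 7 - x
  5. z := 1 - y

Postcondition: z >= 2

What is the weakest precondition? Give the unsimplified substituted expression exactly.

post: z >= 2
stmt 5: z := 1 - y  -- replace 1 occurrence(s) of z with (1 - y)
  => ( 1 - y ) >= 2
stmt 4: x := 7 - x  -- replace 0 occurrence(s) of x with (7 - x)
  => ( 1 - y ) >= 2
stmt 3: z := y * x  -- replace 0 occurrence(s) of z with (y * x)
  => ( 1 - y ) >= 2
stmt 2: y := z + 9  -- replace 1 occurrence(s) of y with (z + 9)
  => ( 1 - ( z + 9 ) ) >= 2
stmt 1: x := y + x  -- replace 0 occurrence(s) of x with (y + x)
  => ( 1 - ( z + 9 ) ) >= 2

Answer: ( 1 - ( z + 9 ) ) >= 2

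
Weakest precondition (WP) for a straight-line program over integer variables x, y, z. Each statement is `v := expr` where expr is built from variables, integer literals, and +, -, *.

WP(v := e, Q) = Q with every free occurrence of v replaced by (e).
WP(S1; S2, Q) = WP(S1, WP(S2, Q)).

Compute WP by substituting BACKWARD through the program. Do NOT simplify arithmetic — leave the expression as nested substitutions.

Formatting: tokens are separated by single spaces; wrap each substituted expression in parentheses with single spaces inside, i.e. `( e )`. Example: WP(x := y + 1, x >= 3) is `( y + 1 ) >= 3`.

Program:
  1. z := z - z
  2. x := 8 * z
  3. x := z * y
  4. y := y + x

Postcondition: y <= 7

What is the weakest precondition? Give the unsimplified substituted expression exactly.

Answer: ( y + ( ( z - z ) * y ) ) <= 7

Derivation:
post: y <= 7
stmt 4: y := y + x  -- replace 1 occurrence(s) of y with (y + x)
  => ( y + x ) <= 7
stmt 3: x := z * y  -- replace 1 occurrence(s) of x with (z * y)
  => ( y + ( z * y ) ) <= 7
stmt 2: x := 8 * z  -- replace 0 occurrence(s) of x with (8 * z)
  => ( y + ( z * y ) ) <= 7
stmt 1: z := z - z  -- replace 1 occurrence(s) of z with (z - z)
  => ( y + ( ( z - z ) * y ) ) <= 7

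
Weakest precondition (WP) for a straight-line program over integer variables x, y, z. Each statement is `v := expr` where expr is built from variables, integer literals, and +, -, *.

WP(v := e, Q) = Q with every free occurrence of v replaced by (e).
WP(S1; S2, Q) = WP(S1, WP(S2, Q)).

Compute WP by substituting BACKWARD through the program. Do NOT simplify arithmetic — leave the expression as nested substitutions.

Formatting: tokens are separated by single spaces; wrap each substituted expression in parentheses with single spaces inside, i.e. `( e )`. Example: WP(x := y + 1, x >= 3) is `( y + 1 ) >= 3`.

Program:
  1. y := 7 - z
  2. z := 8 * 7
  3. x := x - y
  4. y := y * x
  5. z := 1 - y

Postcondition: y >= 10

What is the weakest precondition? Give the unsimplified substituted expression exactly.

Answer: ( ( 7 - z ) * ( x - ( 7 - z ) ) ) >= 10

Derivation:
post: y >= 10
stmt 5: z := 1 - y  -- replace 0 occurrence(s) of z with (1 - y)
  => y >= 10
stmt 4: y := y * x  -- replace 1 occurrence(s) of y with (y * x)
  => ( y * x ) >= 10
stmt 3: x := x - y  -- replace 1 occurrence(s) of x with (x - y)
  => ( y * ( x - y ) ) >= 10
stmt 2: z := 8 * 7  -- replace 0 occurrence(s) of z with (8 * 7)
  => ( y * ( x - y ) ) >= 10
stmt 1: y := 7 - z  -- replace 2 occurrence(s) of y with (7 - z)
  => ( ( 7 - z ) * ( x - ( 7 - z ) ) ) >= 10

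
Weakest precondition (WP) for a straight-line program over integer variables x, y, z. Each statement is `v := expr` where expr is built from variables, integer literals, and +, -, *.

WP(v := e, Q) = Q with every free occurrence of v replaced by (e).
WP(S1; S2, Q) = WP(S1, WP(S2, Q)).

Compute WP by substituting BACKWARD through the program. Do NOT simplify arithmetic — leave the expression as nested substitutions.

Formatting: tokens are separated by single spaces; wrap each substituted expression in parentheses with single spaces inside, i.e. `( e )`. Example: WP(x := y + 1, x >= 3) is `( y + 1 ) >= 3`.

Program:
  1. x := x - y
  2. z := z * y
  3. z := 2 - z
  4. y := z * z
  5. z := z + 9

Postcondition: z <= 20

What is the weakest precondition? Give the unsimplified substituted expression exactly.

Answer: ( ( 2 - ( z * y ) ) + 9 ) <= 20

Derivation:
post: z <= 20
stmt 5: z := z + 9  -- replace 1 occurrence(s) of z with (z + 9)
  => ( z + 9 ) <= 20
stmt 4: y := z * z  -- replace 0 occurrence(s) of y with (z * z)
  => ( z + 9 ) <= 20
stmt 3: z := 2 - z  -- replace 1 occurrence(s) of z with (2 - z)
  => ( ( 2 - z ) + 9 ) <= 20
stmt 2: z := z * y  -- replace 1 occurrence(s) of z with (z * y)
  => ( ( 2 - ( z * y ) ) + 9 ) <= 20
stmt 1: x := x - y  -- replace 0 occurrence(s) of x with (x - y)
  => ( ( 2 - ( z * y ) ) + 9 ) <= 20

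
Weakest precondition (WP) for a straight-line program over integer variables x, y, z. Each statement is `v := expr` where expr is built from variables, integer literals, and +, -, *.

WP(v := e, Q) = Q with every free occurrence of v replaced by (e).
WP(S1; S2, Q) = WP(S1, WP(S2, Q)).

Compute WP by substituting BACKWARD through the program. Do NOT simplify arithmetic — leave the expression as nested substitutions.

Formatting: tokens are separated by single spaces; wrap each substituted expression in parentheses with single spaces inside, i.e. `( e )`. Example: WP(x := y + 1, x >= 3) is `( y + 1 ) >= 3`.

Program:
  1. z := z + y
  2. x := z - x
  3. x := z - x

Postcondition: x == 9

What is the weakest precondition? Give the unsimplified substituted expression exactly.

Answer: ( ( z + y ) - ( ( z + y ) - x ) ) == 9

Derivation:
post: x == 9
stmt 3: x := z - x  -- replace 1 occurrence(s) of x with (z - x)
  => ( z - x ) == 9
stmt 2: x := z - x  -- replace 1 occurrence(s) of x with (z - x)
  => ( z - ( z - x ) ) == 9
stmt 1: z := z + y  -- replace 2 occurrence(s) of z with (z + y)
  => ( ( z + y ) - ( ( z + y ) - x ) ) == 9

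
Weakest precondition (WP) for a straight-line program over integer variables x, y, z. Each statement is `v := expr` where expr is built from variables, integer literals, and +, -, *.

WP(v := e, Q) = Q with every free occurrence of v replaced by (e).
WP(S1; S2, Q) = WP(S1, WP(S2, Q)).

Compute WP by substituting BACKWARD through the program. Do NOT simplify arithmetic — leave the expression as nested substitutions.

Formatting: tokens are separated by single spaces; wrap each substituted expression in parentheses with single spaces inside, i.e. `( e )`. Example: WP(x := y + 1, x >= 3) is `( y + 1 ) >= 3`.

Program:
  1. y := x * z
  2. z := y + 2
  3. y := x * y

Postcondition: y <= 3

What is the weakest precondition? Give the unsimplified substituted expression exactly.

Answer: ( x * ( x * z ) ) <= 3

Derivation:
post: y <= 3
stmt 3: y := x * y  -- replace 1 occurrence(s) of y with (x * y)
  => ( x * y ) <= 3
stmt 2: z := y + 2  -- replace 0 occurrence(s) of z with (y + 2)
  => ( x * y ) <= 3
stmt 1: y := x * z  -- replace 1 occurrence(s) of y with (x * z)
  => ( x * ( x * z ) ) <= 3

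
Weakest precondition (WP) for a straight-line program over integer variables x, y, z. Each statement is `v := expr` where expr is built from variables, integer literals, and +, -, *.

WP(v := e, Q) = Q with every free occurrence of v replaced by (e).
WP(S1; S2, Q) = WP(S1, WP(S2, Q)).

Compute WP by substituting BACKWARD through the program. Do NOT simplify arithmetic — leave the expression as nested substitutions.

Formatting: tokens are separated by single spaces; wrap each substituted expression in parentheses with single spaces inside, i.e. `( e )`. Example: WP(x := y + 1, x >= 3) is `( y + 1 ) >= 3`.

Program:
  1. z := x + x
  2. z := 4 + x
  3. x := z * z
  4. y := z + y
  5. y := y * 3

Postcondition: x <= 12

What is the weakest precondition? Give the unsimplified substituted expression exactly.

post: x <= 12
stmt 5: y := y * 3  -- replace 0 occurrence(s) of y with (y * 3)
  => x <= 12
stmt 4: y := z + y  -- replace 0 occurrence(s) of y with (z + y)
  => x <= 12
stmt 3: x := z * z  -- replace 1 occurrence(s) of x with (z * z)
  => ( z * z ) <= 12
stmt 2: z := 4 + x  -- replace 2 occurrence(s) of z with (4 + x)
  => ( ( 4 + x ) * ( 4 + x ) ) <= 12
stmt 1: z := x + x  -- replace 0 occurrence(s) of z with (x + x)
  => ( ( 4 + x ) * ( 4 + x ) ) <= 12

Answer: ( ( 4 + x ) * ( 4 + x ) ) <= 12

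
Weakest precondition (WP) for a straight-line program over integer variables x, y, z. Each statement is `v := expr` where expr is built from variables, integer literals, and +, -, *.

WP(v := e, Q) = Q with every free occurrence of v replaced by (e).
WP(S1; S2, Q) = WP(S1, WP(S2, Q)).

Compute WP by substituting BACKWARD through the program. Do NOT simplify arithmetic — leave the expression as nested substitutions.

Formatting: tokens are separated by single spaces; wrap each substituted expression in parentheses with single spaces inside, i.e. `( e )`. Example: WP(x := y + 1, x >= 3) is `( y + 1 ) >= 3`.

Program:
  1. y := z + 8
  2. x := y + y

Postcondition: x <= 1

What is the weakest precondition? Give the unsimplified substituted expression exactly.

post: x <= 1
stmt 2: x := y + y  -- replace 1 occurrence(s) of x with (y + y)
  => ( y + y ) <= 1
stmt 1: y := z + 8  -- replace 2 occurrence(s) of y with (z + 8)
  => ( ( z + 8 ) + ( z + 8 ) ) <= 1

Answer: ( ( z + 8 ) + ( z + 8 ) ) <= 1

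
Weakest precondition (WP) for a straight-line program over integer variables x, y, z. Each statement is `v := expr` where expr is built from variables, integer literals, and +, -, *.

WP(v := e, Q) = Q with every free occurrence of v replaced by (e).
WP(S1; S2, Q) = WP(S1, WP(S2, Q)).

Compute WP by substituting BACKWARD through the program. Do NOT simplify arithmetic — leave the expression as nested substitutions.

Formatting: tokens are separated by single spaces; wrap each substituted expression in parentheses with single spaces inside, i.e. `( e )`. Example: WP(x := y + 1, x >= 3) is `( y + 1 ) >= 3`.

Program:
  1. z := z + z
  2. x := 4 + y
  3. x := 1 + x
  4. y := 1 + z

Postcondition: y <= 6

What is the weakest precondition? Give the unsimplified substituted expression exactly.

post: y <= 6
stmt 4: y := 1 + z  -- replace 1 occurrence(s) of y with (1 + z)
  => ( 1 + z ) <= 6
stmt 3: x := 1 + x  -- replace 0 occurrence(s) of x with (1 + x)
  => ( 1 + z ) <= 6
stmt 2: x := 4 + y  -- replace 0 occurrence(s) of x with (4 + y)
  => ( 1 + z ) <= 6
stmt 1: z := z + z  -- replace 1 occurrence(s) of z with (z + z)
  => ( 1 + ( z + z ) ) <= 6

Answer: ( 1 + ( z + z ) ) <= 6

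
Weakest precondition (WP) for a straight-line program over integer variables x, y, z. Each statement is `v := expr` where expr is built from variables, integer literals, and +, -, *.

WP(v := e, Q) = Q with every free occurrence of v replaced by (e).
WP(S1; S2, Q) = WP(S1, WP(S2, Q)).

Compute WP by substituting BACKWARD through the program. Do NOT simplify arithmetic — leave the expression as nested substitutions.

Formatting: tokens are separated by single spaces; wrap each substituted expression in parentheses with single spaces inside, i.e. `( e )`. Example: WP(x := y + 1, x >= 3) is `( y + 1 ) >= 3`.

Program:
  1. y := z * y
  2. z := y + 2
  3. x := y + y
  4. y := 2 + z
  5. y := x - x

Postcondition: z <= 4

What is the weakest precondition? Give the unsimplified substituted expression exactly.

post: z <= 4
stmt 5: y := x - x  -- replace 0 occurrence(s) of y with (x - x)
  => z <= 4
stmt 4: y := 2 + z  -- replace 0 occurrence(s) of y with (2 + z)
  => z <= 4
stmt 3: x := y + y  -- replace 0 occurrence(s) of x with (y + y)
  => z <= 4
stmt 2: z := y + 2  -- replace 1 occurrence(s) of z with (y + 2)
  => ( y + 2 ) <= 4
stmt 1: y := z * y  -- replace 1 occurrence(s) of y with (z * y)
  => ( ( z * y ) + 2 ) <= 4

Answer: ( ( z * y ) + 2 ) <= 4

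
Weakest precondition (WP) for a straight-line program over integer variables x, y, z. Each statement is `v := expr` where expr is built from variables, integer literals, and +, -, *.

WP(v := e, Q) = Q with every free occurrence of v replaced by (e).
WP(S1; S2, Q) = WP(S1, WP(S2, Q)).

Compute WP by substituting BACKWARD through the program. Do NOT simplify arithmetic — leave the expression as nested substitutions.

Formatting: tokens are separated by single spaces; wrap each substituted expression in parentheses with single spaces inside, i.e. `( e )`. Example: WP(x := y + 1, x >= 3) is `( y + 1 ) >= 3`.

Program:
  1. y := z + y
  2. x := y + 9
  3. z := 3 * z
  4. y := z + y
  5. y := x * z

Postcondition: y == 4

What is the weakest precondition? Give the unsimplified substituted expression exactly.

post: y == 4
stmt 5: y := x * z  -- replace 1 occurrence(s) of y with (x * z)
  => ( x * z ) == 4
stmt 4: y := z + y  -- replace 0 occurrence(s) of y with (z + y)
  => ( x * z ) == 4
stmt 3: z := 3 * z  -- replace 1 occurrence(s) of z with (3 * z)
  => ( x * ( 3 * z ) ) == 4
stmt 2: x := y + 9  -- replace 1 occurrence(s) of x with (y + 9)
  => ( ( y + 9 ) * ( 3 * z ) ) == 4
stmt 1: y := z + y  -- replace 1 occurrence(s) of y with (z + y)
  => ( ( ( z + y ) + 9 ) * ( 3 * z ) ) == 4

Answer: ( ( ( z + y ) + 9 ) * ( 3 * z ) ) == 4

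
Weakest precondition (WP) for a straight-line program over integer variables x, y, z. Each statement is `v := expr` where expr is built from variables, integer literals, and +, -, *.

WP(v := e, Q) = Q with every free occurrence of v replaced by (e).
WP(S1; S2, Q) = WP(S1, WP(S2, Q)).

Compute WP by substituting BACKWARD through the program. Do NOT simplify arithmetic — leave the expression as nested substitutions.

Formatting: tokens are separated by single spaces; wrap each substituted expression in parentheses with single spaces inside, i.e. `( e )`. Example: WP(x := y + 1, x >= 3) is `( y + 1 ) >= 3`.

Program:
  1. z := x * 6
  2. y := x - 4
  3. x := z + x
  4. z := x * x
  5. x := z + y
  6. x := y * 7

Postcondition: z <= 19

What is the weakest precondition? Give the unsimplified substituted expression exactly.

Answer: ( ( ( x * 6 ) + x ) * ( ( x * 6 ) + x ) ) <= 19

Derivation:
post: z <= 19
stmt 6: x := y * 7  -- replace 0 occurrence(s) of x with (y * 7)
  => z <= 19
stmt 5: x := z + y  -- replace 0 occurrence(s) of x with (z + y)
  => z <= 19
stmt 4: z := x * x  -- replace 1 occurrence(s) of z with (x * x)
  => ( x * x ) <= 19
stmt 3: x := z + x  -- replace 2 occurrence(s) of x with (z + x)
  => ( ( z + x ) * ( z + x ) ) <= 19
stmt 2: y := x - 4  -- replace 0 occurrence(s) of y with (x - 4)
  => ( ( z + x ) * ( z + x ) ) <= 19
stmt 1: z := x * 6  -- replace 2 occurrence(s) of z with (x * 6)
  => ( ( ( x * 6 ) + x ) * ( ( x * 6 ) + x ) ) <= 19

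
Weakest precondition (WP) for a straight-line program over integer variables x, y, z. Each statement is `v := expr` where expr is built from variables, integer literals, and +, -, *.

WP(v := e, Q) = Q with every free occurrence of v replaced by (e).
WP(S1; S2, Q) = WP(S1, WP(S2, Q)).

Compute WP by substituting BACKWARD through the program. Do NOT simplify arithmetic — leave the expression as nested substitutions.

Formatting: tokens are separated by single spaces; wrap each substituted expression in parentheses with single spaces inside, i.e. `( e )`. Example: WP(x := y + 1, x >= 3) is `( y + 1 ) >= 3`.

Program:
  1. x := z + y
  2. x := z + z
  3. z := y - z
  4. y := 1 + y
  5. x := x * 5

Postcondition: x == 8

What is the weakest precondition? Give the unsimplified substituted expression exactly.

Answer: ( ( z + z ) * 5 ) == 8

Derivation:
post: x == 8
stmt 5: x := x * 5  -- replace 1 occurrence(s) of x with (x * 5)
  => ( x * 5 ) == 8
stmt 4: y := 1 + y  -- replace 0 occurrence(s) of y with (1 + y)
  => ( x * 5 ) == 8
stmt 3: z := y - z  -- replace 0 occurrence(s) of z with (y - z)
  => ( x * 5 ) == 8
stmt 2: x := z + z  -- replace 1 occurrence(s) of x with (z + z)
  => ( ( z + z ) * 5 ) == 8
stmt 1: x := z + y  -- replace 0 occurrence(s) of x with (z + y)
  => ( ( z + z ) * 5 ) == 8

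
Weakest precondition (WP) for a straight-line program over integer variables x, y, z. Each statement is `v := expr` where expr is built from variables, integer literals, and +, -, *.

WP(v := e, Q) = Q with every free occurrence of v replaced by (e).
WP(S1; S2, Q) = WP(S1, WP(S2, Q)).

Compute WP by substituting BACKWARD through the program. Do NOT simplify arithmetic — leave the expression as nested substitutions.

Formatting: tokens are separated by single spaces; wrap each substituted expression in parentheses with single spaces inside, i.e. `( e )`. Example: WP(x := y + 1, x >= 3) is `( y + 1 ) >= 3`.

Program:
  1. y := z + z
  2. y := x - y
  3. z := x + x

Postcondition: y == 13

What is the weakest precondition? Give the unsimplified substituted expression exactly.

Answer: ( x - ( z + z ) ) == 13

Derivation:
post: y == 13
stmt 3: z := x + x  -- replace 0 occurrence(s) of z with (x + x)
  => y == 13
stmt 2: y := x - y  -- replace 1 occurrence(s) of y with (x - y)
  => ( x - y ) == 13
stmt 1: y := z + z  -- replace 1 occurrence(s) of y with (z + z)
  => ( x - ( z + z ) ) == 13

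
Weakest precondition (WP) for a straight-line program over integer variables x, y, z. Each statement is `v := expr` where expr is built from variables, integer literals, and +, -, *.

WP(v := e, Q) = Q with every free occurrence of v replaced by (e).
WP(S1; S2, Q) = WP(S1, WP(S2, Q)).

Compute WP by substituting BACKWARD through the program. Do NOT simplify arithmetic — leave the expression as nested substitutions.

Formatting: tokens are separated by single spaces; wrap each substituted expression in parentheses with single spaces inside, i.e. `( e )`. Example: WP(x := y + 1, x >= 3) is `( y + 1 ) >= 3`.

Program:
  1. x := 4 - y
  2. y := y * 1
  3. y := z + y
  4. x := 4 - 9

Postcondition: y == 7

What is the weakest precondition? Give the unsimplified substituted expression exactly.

Answer: ( z + ( y * 1 ) ) == 7

Derivation:
post: y == 7
stmt 4: x := 4 - 9  -- replace 0 occurrence(s) of x with (4 - 9)
  => y == 7
stmt 3: y := z + y  -- replace 1 occurrence(s) of y with (z + y)
  => ( z + y ) == 7
stmt 2: y := y * 1  -- replace 1 occurrence(s) of y with (y * 1)
  => ( z + ( y * 1 ) ) == 7
stmt 1: x := 4 - y  -- replace 0 occurrence(s) of x with (4 - y)
  => ( z + ( y * 1 ) ) == 7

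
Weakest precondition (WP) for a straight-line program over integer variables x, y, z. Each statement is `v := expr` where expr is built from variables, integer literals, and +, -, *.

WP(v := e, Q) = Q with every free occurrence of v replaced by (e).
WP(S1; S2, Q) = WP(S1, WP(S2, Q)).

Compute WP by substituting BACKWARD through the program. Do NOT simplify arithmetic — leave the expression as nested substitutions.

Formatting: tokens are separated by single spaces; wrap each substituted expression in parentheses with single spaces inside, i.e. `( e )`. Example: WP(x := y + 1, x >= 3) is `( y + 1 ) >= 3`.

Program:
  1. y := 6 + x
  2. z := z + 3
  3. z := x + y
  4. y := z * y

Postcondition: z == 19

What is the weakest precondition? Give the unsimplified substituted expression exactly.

post: z == 19
stmt 4: y := z * y  -- replace 0 occurrence(s) of y with (z * y)
  => z == 19
stmt 3: z := x + y  -- replace 1 occurrence(s) of z with (x + y)
  => ( x + y ) == 19
stmt 2: z := z + 3  -- replace 0 occurrence(s) of z with (z + 3)
  => ( x + y ) == 19
stmt 1: y := 6 + x  -- replace 1 occurrence(s) of y with (6 + x)
  => ( x + ( 6 + x ) ) == 19

Answer: ( x + ( 6 + x ) ) == 19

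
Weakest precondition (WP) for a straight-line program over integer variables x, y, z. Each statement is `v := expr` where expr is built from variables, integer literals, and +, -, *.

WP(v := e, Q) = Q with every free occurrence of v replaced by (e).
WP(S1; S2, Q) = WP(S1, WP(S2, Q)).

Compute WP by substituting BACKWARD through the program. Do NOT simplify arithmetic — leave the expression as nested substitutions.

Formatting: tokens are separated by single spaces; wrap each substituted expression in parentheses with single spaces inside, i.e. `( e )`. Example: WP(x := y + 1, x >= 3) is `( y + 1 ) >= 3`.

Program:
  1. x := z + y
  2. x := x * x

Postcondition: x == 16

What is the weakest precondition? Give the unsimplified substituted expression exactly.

post: x == 16
stmt 2: x := x * x  -- replace 1 occurrence(s) of x with (x * x)
  => ( x * x ) == 16
stmt 1: x := z + y  -- replace 2 occurrence(s) of x with (z + y)
  => ( ( z + y ) * ( z + y ) ) == 16

Answer: ( ( z + y ) * ( z + y ) ) == 16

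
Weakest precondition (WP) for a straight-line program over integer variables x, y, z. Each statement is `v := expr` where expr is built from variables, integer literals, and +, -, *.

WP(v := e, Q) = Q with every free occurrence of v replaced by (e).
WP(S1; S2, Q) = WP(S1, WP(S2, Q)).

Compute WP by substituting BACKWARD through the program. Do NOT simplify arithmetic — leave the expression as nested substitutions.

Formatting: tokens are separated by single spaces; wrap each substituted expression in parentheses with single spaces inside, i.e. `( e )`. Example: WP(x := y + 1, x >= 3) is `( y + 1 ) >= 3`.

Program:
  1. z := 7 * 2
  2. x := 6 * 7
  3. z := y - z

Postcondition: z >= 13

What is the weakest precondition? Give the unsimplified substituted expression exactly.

post: z >= 13
stmt 3: z := y - z  -- replace 1 occurrence(s) of z with (y - z)
  => ( y - z ) >= 13
stmt 2: x := 6 * 7  -- replace 0 occurrence(s) of x with (6 * 7)
  => ( y - z ) >= 13
stmt 1: z := 7 * 2  -- replace 1 occurrence(s) of z with (7 * 2)
  => ( y - ( 7 * 2 ) ) >= 13

Answer: ( y - ( 7 * 2 ) ) >= 13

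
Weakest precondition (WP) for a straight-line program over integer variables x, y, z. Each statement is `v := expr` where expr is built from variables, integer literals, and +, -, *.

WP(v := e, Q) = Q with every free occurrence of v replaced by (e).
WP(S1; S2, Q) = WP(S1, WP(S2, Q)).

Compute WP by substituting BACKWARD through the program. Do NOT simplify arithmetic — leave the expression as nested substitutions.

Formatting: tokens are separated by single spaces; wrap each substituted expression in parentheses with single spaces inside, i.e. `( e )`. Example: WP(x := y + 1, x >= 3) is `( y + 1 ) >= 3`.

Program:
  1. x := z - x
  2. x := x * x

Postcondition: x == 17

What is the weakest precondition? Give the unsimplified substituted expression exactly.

Answer: ( ( z - x ) * ( z - x ) ) == 17

Derivation:
post: x == 17
stmt 2: x := x * x  -- replace 1 occurrence(s) of x with (x * x)
  => ( x * x ) == 17
stmt 1: x := z - x  -- replace 2 occurrence(s) of x with (z - x)
  => ( ( z - x ) * ( z - x ) ) == 17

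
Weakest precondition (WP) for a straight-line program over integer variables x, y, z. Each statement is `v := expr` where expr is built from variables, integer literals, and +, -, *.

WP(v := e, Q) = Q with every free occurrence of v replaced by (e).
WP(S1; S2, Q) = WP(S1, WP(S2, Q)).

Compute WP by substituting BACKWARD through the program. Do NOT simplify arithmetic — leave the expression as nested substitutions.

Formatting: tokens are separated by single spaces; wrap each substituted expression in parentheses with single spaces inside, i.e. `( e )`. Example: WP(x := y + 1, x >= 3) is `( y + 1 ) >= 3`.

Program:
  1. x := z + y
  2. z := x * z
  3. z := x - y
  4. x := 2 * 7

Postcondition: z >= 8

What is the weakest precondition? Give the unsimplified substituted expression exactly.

Answer: ( ( z + y ) - y ) >= 8

Derivation:
post: z >= 8
stmt 4: x := 2 * 7  -- replace 0 occurrence(s) of x with (2 * 7)
  => z >= 8
stmt 3: z := x - y  -- replace 1 occurrence(s) of z with (x - y)
  => ( x - y ) >= 8
stmt 2: z := x * z  -- replace 0 occurrence(s) of z with (x * z)
  => ( x - y ) >= 8
stmt 1: x := z + y  -- replace 1 occurrence(s) of x with (z + y)
  => ( ( z + y ) - y ) >= 8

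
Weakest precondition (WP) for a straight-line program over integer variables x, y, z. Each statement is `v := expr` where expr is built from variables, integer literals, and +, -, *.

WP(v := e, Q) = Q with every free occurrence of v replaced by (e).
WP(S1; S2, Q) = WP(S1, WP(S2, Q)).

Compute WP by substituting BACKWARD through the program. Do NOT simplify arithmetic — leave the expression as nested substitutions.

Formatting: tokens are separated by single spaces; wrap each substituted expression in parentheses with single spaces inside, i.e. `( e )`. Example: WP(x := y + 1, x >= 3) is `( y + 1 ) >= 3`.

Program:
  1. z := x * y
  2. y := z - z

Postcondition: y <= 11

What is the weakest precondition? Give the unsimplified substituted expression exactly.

post: y <= 11
stmt 2: y := z - z  -- replace 1 occurrence(s) of y with (z - z)
  => ( z - z ) <= 11
stmt 1: z := x * y  -- replace 2 occurrence(s) of z with (x * y)
  => ( ( x * y ) - ( x * y ) ) <= 11

Answer: ( ( x * y ) - ( x * y ) ) <= 11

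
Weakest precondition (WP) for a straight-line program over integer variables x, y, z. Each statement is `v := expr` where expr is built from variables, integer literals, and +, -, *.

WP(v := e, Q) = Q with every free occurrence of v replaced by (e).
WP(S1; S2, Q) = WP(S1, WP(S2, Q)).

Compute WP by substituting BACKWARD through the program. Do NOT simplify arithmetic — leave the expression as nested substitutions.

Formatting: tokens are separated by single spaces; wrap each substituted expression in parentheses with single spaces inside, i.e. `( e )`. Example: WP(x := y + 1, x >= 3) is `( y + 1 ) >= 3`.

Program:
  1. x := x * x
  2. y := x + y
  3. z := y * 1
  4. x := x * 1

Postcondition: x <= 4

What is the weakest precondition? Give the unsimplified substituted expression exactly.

post: x <= 4
stmt 4: x := x * 1  -- replace 1 occurrence(s) of x with (x * 1)
  => ( x * 1 ) <= 4
stmt 3: z := y * 1  -- replace 0 occurrence(s) of z with (y * 1)
  => ( x * 1 ) <= 4
stmt 2: y := x + y  -- replace 0 occurrence(s) of y with (x + y)
  => ( x * 1 ) <= 4
stmt 1: x := x * x  -- replace 1 occurrence(s) of x with (x * x)
  => ( ( x * x ) * 1 ) <= 4

Answer: ( ( x * x ) * 1 ) <= 4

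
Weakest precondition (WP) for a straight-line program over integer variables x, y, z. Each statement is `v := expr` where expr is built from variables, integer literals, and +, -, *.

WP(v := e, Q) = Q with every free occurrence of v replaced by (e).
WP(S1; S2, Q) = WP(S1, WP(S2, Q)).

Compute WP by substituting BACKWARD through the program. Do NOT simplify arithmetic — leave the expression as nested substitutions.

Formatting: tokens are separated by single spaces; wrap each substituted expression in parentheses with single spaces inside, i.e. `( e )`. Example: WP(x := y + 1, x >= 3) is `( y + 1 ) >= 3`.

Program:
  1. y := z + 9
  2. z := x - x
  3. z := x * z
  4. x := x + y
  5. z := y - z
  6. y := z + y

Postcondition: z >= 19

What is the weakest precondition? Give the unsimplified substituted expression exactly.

Answer: ( ( z + 9 ) - ( x * ( x - x ) ) ) >= 19

Derivation:
post: z >= 19
stmt 6: y := z + y  -- replace 0 occurrence(s) of y with (z + y)
  => z >= 19
stmt 5: z := y - z  -- replace 1 occurrence(s) of z with (y - z)
  => ( y - z ) >= 19
stmt 4: x := x + y  -- replace 0 occurrence(s) of x with (x + y)
  => ( y - z ) >= 19
stmt 3: z := x * z  -- replace 1 occurrence(s) of z with (x * z)
  => ( y - ( x * z ) ) >= 19
stmt 2: z := x - x  -- replace 1 occurrence(s) of z with (x - x)
  => ( y - ( x * ( x - x ) ) ) >= 19
stmt 1: y := z + 9  -- replace 1 occurrence(s) of y with (z + 9)
  => ( ( z + 9 ) - ( x * ( x - x ) ) ) >= 19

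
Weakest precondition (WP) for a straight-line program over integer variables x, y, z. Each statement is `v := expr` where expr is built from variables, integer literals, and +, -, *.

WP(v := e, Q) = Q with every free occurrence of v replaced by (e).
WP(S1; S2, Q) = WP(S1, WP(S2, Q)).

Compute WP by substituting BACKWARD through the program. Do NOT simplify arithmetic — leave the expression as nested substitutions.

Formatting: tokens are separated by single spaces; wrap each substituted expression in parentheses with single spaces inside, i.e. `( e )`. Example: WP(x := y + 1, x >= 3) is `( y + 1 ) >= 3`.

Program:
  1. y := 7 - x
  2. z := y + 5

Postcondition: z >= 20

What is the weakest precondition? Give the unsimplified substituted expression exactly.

post: z >= 20
stmt 2: z := y + 5  -- replace 1 occurrence(s) of z with (y + 5)
  => ( y + 5 ) >= 20
stmt 1: y := 7 - x  -- replace 1 occurrence(s) of y with (7 - x)
  => ( ( 7 - x ) + 5 ) >= 20

Answer: ( ( 7 - x ) + 5 ) >= 20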